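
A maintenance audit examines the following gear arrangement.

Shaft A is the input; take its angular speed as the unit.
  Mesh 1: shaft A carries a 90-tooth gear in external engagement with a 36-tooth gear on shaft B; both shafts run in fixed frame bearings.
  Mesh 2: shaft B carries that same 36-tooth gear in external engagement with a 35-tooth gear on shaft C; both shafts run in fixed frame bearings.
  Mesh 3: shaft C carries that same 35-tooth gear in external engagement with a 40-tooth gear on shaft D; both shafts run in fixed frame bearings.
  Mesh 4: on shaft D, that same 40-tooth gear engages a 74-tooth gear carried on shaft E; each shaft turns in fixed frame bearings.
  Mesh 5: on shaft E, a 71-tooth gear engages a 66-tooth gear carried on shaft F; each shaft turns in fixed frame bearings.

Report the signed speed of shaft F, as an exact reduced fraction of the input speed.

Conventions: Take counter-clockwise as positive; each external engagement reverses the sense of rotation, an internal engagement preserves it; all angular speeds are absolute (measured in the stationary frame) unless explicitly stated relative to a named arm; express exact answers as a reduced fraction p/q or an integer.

-1065/814

5-mesh fixed-axis compound train (all bearings frame-fixed)
mesh 1 [90T→36T]: |ω|/ω_in = 1×90/36 = 5/2, sense flips to −
mesh 2 [36T→35T]: |ω|/ω_in = (5/2)×36/35 = 18/7, sense flips to +
mesh 3 [35T→40T]: |ω|/ω_in = (18/7)×35/40 = 9/4, sense flips to −
mesh 4 [40T→74T]: |ω|/ω_in = (9/4)×40/74 = 45/37, sense flips to +
mesh 5 [71T→66T]: |ω|/ω_in = (45/37)×71/66 = 1065/814, sense flips to −
signed output speed (× input speed) = -1065/814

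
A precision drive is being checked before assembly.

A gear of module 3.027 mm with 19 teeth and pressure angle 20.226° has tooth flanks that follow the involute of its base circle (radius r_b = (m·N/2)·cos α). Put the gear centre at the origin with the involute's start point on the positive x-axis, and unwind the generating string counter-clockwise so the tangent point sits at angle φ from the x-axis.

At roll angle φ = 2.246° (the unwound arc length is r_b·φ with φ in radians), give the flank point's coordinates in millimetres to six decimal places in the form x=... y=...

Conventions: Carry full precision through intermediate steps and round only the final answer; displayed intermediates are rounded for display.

x=27.003990 y=0.000542

single-mesh involute tooth geometry (19T wheel at module 3.027)
pitch radius r_p = m·N/2 = 3.027·19/2 = 28.756500
base radius r_b = r_p·cos α = 28.756500·cos 20.226° = 26.983266
roll angle φ = 2.246° = 0.03920009 rad
x = r_b·(cos φ + φ·sin φ) = 27.003990
y = r_b·(sin φ − φ·cos φ) = 0.000542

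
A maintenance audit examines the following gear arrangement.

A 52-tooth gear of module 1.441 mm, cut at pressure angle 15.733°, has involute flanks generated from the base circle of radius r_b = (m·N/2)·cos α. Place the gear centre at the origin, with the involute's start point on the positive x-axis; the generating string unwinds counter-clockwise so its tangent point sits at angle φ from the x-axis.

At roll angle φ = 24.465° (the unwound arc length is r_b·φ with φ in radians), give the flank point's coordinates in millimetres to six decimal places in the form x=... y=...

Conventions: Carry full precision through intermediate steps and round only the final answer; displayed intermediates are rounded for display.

topology: single-mesh involute geometry — m = 1.441, N = 52
pitch radius r_p = m·N/2 = 1.441·52/2 = 37.466000
base radius r_b = r_p·cos α = 37.466000·cos 15.733° = 36.062364
roll angle φ = 24.465° = 0.42699480 rad
x = r_b·(cos φ + φ·sin φ) = 39.201553
y = r_b·(sin φ − φ·cos φ) = 0.918886

x=39.201553 y=0.918886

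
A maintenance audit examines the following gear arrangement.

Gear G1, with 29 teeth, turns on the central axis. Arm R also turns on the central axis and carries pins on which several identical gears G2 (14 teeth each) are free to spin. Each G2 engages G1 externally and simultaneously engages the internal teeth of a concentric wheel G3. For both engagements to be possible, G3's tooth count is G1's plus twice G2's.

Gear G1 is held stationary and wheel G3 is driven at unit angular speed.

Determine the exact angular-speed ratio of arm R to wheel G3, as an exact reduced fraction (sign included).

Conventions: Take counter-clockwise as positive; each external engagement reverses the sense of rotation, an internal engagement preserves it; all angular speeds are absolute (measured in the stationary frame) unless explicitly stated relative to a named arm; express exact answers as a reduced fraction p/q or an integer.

57/86

planetary set (29T centre, 14T on arm, 57T internal) — Willis relation
ring teeth: 29 + 2·14 = 57
29(ω_sun−ω_arm) = −57(ω_ring−ω_arm),  ω_sun = 0, ω_ring = 1
29(0−ω_arm) = −57(1−ω_arm)  ⇒  86·ω_arm = 57  ⇒  ω_arm = 57/86
ω_out/ω_in = 57/86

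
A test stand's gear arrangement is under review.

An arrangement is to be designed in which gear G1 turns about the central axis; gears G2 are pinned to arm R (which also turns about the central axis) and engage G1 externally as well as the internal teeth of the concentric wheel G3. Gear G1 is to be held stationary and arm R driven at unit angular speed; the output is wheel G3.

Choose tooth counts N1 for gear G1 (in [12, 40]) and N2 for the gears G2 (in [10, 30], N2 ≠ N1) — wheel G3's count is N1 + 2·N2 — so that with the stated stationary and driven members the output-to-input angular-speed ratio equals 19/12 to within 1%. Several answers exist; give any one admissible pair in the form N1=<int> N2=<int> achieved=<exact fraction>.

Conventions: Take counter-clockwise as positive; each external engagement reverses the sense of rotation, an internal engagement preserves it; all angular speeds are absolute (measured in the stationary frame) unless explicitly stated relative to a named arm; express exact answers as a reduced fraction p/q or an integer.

design class (target 19/12): planetary set
Willis with ω_sun = 0: ω_ring/ω_arm = (N1+N3)/N3; set equal to 19/12  ⇒  N3/N1 = 1/(19/12 − 1) = 12/7
N3 = N1 + 2·N2  ⇒  N2/N1 = (N3/N1 − 1)/2 = (12/7 − 1)/2 = 5/14
smallest multiple with N1 ≥ 12 and N2 ≥ 10: k = 2  ⇒  N1 = 2·14 = 28, N2 = 2·5 = 10 (N1 ≤ 40, N2 ≤ 30, N2 ≠ N1 ✓), N3 = 28 + 2·10 = 48
check: (N1+N3)/N3 with N1 = 28, N3 = 48 gives 19/12; |achieved − target| = 0 ≤ 19/1200 ✓

N1=28 N2=10 achieved=19/12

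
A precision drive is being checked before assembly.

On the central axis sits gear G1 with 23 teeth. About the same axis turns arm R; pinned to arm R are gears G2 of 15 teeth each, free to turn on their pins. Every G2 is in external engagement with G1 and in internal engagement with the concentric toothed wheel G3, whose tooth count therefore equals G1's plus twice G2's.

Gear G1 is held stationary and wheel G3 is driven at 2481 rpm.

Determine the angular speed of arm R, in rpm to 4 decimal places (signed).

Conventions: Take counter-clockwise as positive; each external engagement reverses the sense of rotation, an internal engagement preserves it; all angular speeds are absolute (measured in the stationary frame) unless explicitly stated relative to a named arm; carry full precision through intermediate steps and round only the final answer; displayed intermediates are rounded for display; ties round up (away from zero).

+1730.1711 rpm

topology: planetary set — G1 23T / G2 15T / G3 53T, arm = carrier (Willis)
normalise by the input: solve with ω_ring = 1, then scale by 2481 rpm
ring teeth: 23 + 2·15 = 53
23(ω_sun−ω_arm) = −53(ω_ring−ω_arm),  ω_sun = 0, ω_ring = 1
23(0−ω_arm) = −53(1−ω_arm)  ⇒  76·ω_arm = 53  ⇒  ω_arm = 53/76
scale: ω_arm = 53/76 × 2481 rpm = +1730.1711 rpm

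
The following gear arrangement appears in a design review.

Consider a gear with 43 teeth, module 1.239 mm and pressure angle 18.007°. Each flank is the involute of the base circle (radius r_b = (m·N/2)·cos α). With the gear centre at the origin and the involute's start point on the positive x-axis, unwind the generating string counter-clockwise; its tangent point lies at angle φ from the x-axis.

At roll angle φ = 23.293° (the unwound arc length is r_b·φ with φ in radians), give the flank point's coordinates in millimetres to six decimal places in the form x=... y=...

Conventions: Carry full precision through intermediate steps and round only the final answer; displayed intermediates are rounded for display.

x=27.341510 y=0.558073

recognized (one wheel, involute flank): single-mesh tooth geometry, m = 1.239, N = 43
pitch radius r_p = m·N/2 = 1.239·43/2 = 26.638500
base radius r_b = r_p·cos α = 26.638500·cos 18.007° = 25.333713
roll angle φ = 23.293° = 0.40653954 rad
x = r_b·(cos φ + φ·sin φ) = 27.341510
y = r_b·(sin φ − φ·cos φ) = 0.558073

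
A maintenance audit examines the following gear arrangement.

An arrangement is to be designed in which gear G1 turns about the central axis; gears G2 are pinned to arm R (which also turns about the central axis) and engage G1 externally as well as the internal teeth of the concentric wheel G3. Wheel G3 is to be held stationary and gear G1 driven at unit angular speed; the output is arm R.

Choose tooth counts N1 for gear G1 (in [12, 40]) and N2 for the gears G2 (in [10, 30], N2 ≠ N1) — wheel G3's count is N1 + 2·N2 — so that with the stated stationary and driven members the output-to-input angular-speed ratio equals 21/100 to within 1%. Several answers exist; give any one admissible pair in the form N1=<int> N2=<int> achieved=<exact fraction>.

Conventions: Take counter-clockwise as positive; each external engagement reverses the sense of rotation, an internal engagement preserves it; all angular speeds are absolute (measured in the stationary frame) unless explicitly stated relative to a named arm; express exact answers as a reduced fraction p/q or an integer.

planetary set to be sized for 21/100 (Willis relation)
Willis with ω_ring = 0: ω_arm/ω_sun = N1/(N1+N3); set equal to 21/100  ⇒  N3/N1 = 1/(21/100) − 1 = 79/21
N3 = N1 + 2·N2  ⇒  N2/N1 = (N3/N1 − 1)/2 = (79/21 − 1)/2 = 29/21
smallest multiple with N1 ≥ 12 and N2 ≥ 10: k = 1  ⇒  N1 = 1·21 = 21, N2 = 1·29 = 29 (N1 ≤ 40, N2 ≤ 30, N2 ≠ N1 ✓), N3 = 21 + 2·29 = 79
check: N1/(N1+N3) with N1 = 21, N3 = 79 gives 21/100; |achieved − target| = 0 ≤ 21/10000 ✓

N1=21 N2=29 achieved=21/100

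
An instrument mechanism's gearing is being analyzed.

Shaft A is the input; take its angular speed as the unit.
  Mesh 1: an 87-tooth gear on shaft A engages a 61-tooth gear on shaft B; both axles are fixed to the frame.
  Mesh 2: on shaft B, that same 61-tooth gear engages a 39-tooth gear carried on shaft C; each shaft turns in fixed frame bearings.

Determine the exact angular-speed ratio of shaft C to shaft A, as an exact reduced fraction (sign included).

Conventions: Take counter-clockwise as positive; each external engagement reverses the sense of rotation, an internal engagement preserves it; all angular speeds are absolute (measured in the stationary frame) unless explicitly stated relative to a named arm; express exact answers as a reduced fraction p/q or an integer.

class = fixed-axis compound train [2 meshes; 2 ratios multiply, 2 sense flips]
mesh 1 [87T→61T]: running ratio 87/61, sense −
mesh 2 [61T→39T]: running ratio 29/13, sense +
ω_out/ω_in = 29/13

29/13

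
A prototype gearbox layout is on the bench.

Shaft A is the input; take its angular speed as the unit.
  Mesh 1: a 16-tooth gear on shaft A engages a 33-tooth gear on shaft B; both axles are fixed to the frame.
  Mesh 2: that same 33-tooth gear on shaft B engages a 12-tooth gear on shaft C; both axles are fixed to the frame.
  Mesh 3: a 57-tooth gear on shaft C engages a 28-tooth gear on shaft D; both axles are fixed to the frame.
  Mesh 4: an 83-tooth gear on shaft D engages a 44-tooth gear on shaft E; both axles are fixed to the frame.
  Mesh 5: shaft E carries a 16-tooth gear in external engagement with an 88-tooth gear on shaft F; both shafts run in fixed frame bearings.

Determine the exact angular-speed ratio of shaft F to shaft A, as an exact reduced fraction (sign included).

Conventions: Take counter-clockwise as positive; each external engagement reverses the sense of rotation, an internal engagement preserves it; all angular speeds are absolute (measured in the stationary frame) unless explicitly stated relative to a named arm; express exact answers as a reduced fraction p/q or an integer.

-1577/1694

class = fixed-axis compound train [5 meshes; 5 ratios multiply, 5 sense flips]
mesh 1 [16T→33T]: running ratio 16/33, sense −
mesh 2 [33T→12T]: running ratio 4/3, sense +
mesh 3 [57T→28T]: running ratio 19/7, sense −
mesh 4 [83T→44T]: running ratio 1577/308, sense +
mesh 5 [16T→88T]: running ratio 1577/1694, sense −
ω_out/ω_in = -1577/1694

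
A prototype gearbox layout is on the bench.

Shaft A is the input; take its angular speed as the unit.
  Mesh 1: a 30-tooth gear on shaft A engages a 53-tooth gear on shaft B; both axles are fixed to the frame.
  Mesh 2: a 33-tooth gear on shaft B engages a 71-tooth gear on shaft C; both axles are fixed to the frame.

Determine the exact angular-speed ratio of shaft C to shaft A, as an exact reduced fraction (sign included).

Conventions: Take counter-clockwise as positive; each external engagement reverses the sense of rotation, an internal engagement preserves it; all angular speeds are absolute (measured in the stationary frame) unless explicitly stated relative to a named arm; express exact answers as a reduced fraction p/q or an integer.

990/3763

class = fixed-axis compound train [2 meshes; 2 ratios multiply, 2 sense flips]
mesh 1 [30T→53T]: running ratio 30/53, sense −
mesh 2 [33T→71T]: running ratio 990/3763, sense +
ω_out/ω_in = 990/3763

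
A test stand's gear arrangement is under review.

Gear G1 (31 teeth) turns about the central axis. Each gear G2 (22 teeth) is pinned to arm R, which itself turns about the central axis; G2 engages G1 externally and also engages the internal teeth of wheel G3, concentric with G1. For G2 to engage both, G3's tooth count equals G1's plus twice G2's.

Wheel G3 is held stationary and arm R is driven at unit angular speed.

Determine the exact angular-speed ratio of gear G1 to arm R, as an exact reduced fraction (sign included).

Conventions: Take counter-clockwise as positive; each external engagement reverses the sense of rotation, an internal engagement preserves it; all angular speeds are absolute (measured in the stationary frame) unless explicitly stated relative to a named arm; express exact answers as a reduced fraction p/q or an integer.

recognized (axles ride arm R): planetary set, 31/22/75 teeth
ring teeth: 31 + 2·22 = 75
31(ω_sun−ω_arm) = −75(ω_ring−ω_arm),  ω_ring = 0, ω_arm = 1
ω_sun = 1 − (75/31)(0−1) = 106/31
ω_out/ω_in = 106/31

106/31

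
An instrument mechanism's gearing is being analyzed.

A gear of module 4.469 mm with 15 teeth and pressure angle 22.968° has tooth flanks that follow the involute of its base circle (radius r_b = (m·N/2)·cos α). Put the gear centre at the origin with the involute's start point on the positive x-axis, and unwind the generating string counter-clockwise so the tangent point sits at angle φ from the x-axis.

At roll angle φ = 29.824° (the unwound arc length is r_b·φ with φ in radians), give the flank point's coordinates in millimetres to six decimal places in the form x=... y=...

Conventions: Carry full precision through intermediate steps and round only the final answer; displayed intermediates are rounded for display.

x=34.762149 y=1.411874

class = single-mesh tooth geometry [base-circle involute, m = 4.469, 15T]
pitch radius r_p = m·N/2 = 4.469·15/2 = 33.517500
base radius r_b = r_p·cos α = 33.517500·cos 22.968° = 30.860331
roll angle φ = 29.824° = 0.52052700 rad
x = r_b·(cos φ + φ·sin φ) = 34.762149
y = r_b·(sin φ − φ·cos φ) = 1.411874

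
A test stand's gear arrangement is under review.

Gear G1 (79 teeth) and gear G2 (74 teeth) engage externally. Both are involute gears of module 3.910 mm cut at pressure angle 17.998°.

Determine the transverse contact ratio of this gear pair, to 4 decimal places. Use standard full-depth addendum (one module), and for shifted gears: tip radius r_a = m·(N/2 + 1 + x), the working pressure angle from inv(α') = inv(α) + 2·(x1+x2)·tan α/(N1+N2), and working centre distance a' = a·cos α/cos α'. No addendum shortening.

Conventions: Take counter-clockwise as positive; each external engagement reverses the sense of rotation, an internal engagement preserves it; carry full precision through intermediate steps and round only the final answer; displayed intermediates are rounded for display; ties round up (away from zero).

1.9534

recognized (one external pair, fixed centres): single-mesh tooth geometry, m = 3.910, N1 = 79, N2 = 74
base radii: r_b1 = 146.887590, r_b2 = 137.590907
tip radii: r_a1 = 158.355000, r_a2 = 148.580000
no profile shift: α' = α, a' = a
action lengths: √(r_a1²−r_b1²) = 59.163689, √(r_a2²−r_b2²) = 56.078149
base pitch p_b = π·m·cos α = 11.682556
CR = (59.163689 + 56.078149 − 299.115000·sin 17.99800°)/11.682556 = 1.953352
contact ratio ≈ 1.9534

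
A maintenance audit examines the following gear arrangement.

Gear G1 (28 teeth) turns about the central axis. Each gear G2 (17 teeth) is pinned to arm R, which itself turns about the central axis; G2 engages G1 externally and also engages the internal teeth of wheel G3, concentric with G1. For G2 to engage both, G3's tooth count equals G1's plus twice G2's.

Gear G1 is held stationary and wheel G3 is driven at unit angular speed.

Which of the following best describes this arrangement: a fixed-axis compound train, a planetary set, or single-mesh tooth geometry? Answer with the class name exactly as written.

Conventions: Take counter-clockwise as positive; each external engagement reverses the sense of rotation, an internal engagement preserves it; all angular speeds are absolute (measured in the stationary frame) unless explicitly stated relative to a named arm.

recognized (axles ride arm R): planetary set, 28/17/62 teeth
classification: planetary set

planetary set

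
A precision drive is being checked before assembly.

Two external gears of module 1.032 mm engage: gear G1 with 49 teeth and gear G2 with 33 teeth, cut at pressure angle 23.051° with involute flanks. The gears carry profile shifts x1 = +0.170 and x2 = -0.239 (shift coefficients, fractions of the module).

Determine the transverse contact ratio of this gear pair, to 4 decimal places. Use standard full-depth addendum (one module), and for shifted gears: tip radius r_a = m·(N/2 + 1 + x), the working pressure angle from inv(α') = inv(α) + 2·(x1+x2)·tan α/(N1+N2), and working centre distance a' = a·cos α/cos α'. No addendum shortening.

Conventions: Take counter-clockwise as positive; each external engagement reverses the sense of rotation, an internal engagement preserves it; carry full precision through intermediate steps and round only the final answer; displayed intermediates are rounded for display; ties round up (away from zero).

1.5958

single-mesh involute tooth geometry (49T engaging 33T at module 1.032)
base radii: r_b1 = 23.265242, r_b2 = 15.668428
tip radii: r_a1 = 26.491440, r_a2 = 17.813352
inv(α') = inv(23.051°) + 2·(+0.170-0.239)·tan α/(49+33) = 0.02249374  ⇒  α' = 22.82187°
a' = a·cos α / cos α' = 42.3120·cos 23.051°/cos 22.82187° = 42.240456
action lengths: √(r_a1²−r_b1²) = 12.669843, √(r_a2²−r_b2²) = 8.474424
base pitch p_b = π·m·cos α = 2.983262
CR = (12.669843 + 8.474424 − 42.240456·sin 22.82187°)/2.983262 = 1.595760
contact ratio ≈ 1.5958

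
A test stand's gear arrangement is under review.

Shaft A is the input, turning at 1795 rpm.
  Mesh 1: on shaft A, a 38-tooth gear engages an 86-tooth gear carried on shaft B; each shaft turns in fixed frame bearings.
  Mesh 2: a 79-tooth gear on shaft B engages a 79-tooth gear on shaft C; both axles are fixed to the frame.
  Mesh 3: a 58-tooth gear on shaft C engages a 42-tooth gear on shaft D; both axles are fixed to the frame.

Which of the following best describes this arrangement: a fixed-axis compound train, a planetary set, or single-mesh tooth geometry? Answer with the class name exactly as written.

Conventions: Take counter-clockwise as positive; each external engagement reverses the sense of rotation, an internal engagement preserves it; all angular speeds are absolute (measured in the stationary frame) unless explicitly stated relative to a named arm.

fixed-axis compound train

class = fixed-axis compound train [3 meshes; 3 ratios multiply, 3 sense flips]
classification: fixed-axis compound train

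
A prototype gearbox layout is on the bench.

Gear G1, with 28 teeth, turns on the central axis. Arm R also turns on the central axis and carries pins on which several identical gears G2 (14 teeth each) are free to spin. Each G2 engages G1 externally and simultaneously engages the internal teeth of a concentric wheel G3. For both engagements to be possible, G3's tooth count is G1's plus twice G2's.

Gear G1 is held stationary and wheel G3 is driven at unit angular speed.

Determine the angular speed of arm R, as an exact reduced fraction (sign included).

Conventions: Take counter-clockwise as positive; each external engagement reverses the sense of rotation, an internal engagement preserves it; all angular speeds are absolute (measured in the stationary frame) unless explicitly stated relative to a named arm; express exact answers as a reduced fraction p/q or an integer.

2/3

class = planetary set [G3 = 28+2·14 = 56; Willis about the carrier]
ring teeth: 28 + 2·14 = 56
28(ω_sun−ω_arm) = −56(ω_ring−ω_arm),  ω_sun = 0, ω_ring = 1
28(0−ω_arm) = −56(1−ω_arm)  ⇒  84·ω_arm = 56  ⇒  ω_arm = 2/3
exact speed ratio = 2/3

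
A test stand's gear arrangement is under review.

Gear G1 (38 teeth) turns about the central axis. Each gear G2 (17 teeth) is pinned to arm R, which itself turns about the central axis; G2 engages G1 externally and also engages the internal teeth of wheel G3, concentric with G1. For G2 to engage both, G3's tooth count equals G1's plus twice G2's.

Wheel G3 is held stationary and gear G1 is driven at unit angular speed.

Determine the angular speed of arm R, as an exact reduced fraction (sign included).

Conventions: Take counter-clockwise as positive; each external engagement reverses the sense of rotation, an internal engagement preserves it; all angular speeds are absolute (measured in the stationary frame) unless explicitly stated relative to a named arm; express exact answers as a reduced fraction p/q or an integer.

19/55

planetary set (38T centre, 17T on arm, 72T internal) — Willis relation
ring teeth: 38 + 2·17 = 72
38(ω_sun−ω_arm) = −72(ω_ring−ω_arm),  ω_ring = 0, ω_sun = 1
38(1−ω_arm) = −72(0−ω_arm)  ⇒  110·ω_arm = 38  ⇒  ω_arm = 19/55
exact speed ratio = 19/55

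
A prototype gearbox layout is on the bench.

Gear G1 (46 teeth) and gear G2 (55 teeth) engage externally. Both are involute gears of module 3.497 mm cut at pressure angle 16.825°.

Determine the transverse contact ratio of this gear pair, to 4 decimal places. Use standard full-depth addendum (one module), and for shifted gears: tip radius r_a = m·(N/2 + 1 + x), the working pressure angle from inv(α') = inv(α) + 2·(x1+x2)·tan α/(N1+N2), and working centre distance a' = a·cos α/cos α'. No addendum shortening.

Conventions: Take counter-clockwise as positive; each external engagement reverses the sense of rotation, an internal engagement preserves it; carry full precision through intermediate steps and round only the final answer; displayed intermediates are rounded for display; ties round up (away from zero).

class = single-mesh tooth geometry [involute pair 46T × 55T, m = 3.497]
base radii: r_b1 = 76.988014, r_b2 = 92.050886
tip radii: r_a1 = 83.928000, r_a2 = 99.664500
no profile shift: α' = α, a' = a
action lengths: √(r_a1²−r_b1²) = 33.417883, √(r_a2²−r_b2²) = 38.205326
base pitch p_b = π·m·cos α = 10.515869
CR = (33.417883 + 38.205326 − 176.598500·sin 16.82500°)/10.515869 = 1.950088
contact ratio ≈ 1.9501

1.9501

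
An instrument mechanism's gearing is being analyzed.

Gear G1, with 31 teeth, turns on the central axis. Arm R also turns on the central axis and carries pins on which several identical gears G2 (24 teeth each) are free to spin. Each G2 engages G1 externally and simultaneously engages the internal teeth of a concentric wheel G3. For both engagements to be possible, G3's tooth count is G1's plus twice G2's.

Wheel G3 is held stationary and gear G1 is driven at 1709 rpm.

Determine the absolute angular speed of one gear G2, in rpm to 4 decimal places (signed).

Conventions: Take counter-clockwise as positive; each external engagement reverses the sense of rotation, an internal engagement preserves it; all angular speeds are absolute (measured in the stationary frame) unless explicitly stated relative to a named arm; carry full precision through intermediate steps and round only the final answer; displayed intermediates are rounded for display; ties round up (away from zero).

planetary set (31T centre, 24T on arm, 79T internal) — Willis relation
normalise by the input: solve with ω_sun = 1, then scale by 1709 rpm
ring teeth: 31 + 2·24 = 79
31(ω_sun−ω_arm) = −79(ω_ring−ω_arm),  ω_ring = 0, ω_sun = 1
31(1−ω_arm) = −79(0−ω_arm)  ⇒  110·ω_arm = 31  ⇒  ω_arm = 31/110
sun–planet mesh: 31·(1−31/110) = −24·(ω_p−ω_arm)  ⇒  ω_p−ω_arm = -2449/2640
ω_p = 31/110 − 2449/2640 = -31/48
scale: ω_p = -31/48 × 1709 rpm = -1103.7292 rpm

-1103.7292 rpm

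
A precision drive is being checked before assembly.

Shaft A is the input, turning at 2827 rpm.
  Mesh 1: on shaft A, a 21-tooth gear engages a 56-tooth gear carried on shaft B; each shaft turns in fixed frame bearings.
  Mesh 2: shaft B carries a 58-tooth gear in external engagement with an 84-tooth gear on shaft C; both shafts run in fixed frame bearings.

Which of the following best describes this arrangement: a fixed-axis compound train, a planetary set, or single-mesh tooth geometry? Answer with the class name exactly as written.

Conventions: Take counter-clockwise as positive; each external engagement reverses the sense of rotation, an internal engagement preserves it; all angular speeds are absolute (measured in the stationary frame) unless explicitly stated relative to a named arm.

recognized (3 fixed axles, 2 meshes): fixed-axis compound train
classification: fixed-axis compound train

fixed-axis compound train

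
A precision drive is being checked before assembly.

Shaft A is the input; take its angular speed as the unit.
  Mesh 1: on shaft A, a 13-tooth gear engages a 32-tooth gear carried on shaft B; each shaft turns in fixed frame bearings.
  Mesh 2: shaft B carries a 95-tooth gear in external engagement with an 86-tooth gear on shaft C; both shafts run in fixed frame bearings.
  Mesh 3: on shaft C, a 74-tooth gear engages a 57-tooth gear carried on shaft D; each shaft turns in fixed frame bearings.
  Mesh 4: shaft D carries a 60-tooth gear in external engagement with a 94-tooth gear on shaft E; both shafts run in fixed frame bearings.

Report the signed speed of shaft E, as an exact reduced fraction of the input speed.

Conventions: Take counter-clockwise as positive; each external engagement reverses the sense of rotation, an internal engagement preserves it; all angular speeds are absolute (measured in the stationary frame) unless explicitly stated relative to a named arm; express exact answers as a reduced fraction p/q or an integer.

12025/32336

4-mesh fixed-axis compound train (all bearings frame-fixed)
mesh 1 [13T→32T]: |ω|/ω_in = 1×13/32 = 13/32, sense flips to −
mesh 2 [95T→86T]: |ω|/ω_in = (13/32)×95/86 = 1235/2752, sense flips to +
mesh 3 [74T→57T]: |ω|/ω_in = (1235/2752)×74/57 = 2405/4128, sense flips to −
mesh 4 [60T→94T]: |ω|/ω_in = (2405/4128)×60/94 = 12025/32336, sense flips to +
signed output speed (× input speed) = 12025/32336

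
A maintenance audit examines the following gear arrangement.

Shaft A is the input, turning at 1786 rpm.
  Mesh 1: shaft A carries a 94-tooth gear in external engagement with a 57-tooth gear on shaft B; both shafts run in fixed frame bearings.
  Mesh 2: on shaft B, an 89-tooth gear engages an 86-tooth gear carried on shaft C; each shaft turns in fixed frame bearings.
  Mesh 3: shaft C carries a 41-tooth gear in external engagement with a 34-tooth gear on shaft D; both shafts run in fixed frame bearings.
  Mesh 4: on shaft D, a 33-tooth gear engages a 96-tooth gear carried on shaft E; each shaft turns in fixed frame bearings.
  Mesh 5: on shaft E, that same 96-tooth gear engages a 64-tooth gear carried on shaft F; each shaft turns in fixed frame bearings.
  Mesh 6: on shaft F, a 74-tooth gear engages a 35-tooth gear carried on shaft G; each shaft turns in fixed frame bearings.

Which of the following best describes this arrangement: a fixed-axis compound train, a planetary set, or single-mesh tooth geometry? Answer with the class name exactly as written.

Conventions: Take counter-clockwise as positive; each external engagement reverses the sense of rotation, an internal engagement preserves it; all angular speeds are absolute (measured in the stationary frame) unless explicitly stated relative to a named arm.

6-mesh fixed-axis compound train (all bearings frame-fixed)
classification: fixed-axis compound train

fixed-axis compound train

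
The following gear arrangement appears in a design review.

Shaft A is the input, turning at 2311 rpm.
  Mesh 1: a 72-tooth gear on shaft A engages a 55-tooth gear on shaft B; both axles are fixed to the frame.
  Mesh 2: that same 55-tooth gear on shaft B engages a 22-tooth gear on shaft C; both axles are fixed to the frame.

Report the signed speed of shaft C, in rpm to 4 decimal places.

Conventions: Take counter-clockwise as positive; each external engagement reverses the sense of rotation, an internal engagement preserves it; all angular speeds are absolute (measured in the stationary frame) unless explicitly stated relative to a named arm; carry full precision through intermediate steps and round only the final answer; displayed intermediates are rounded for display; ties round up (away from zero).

class = fixed-axis compound train [2 meshes; 2 ratios multiply, 2 sense flips]
mesh 1 [72T→55T]: ω = 2311.0000×72/55 = 3025.3091 rpm, sense flips to −
mesh 2 [55T→22T]: ω = 3025.3091×55/22 = 7563.2727 rpm, sense flips to +
signed output speed = +7563.2727 rpm

+7563.2727 rpm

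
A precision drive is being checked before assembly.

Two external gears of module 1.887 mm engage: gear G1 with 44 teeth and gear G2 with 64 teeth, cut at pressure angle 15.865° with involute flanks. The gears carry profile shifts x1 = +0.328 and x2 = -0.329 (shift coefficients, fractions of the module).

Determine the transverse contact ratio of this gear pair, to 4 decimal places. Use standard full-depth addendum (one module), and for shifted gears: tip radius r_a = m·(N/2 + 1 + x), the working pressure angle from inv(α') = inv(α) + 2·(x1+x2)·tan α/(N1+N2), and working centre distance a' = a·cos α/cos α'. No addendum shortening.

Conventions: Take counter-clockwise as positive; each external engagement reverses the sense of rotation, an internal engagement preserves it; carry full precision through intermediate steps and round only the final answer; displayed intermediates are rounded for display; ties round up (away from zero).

1.9885

single-mesh involute tooth geometry (44T engaging 64T at module 1.887)
base radii: r_b1 = 39.932669, r_b2 = 58.083882
tip radii: r_a1 = 44.019936, r_a2 = 61.650177
inv(α') = inv(15.865°) + 2·(+0.328-0.329)·tan α/(44+64) = 0.00729543  ⇒  α' = 15.86127°
a' = a·cos α / cos α' = 101.8980·cos 15.865°/cos 15.86127° = 101.896113
action lengths: √(r_a1²−r_b1²) = 18.523950, √(r_a2²−r_b2²) = 20.664148
base pitch p_b = π·m·cos α = 5.702372
CR = (18.523950 + 20.664148 − 101.896113·sin 15.86127°)/5.702372 = 1.988467
contact ratio ≈ 1.9885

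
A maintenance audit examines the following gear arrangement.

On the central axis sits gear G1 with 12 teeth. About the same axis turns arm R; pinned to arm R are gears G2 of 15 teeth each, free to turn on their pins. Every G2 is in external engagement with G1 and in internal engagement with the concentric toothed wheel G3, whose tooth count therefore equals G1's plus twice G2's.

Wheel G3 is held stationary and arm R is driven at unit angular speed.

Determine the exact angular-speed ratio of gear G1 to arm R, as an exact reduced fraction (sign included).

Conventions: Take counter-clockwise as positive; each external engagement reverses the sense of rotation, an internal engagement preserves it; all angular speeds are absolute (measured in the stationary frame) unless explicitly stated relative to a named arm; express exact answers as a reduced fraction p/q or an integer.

9/2

planetary set (12T centre, 15T on arm, 42T internal) — Willis relation
ring teeth: 12 + 2·15 = 42
12(ω_sun−ω_arm) = −42(ω_ring−ω_arm),  ω_ring = 0, ω_arm = 1
ω_sun = 1 − (42/12)(0−1) = 9/2
ω_out/ω_in = 9/2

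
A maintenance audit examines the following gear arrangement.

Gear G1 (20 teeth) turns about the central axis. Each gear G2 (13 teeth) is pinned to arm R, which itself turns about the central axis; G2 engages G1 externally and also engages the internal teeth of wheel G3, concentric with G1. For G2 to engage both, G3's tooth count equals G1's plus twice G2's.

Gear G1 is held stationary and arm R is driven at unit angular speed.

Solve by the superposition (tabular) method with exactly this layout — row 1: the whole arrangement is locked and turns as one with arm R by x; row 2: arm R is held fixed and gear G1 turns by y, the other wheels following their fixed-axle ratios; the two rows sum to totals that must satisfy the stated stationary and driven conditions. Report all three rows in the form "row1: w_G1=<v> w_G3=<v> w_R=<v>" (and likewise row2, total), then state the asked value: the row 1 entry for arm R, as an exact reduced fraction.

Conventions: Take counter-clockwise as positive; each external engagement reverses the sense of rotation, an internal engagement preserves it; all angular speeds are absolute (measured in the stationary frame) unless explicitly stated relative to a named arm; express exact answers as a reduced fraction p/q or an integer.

recognized (axles ride arm R): planetary set, 20/13/46 teeth
row 1 — lock + rotate with arm: ω_sun = ω_ring = ω_arm = x
row 2 — arm fixed, fixed-axis ratios: sun y, ring −(20/46)·y, arm 0
boundary: total ω_sun = x + y = 0 and total ω_arm = x = 1  ⇒  y = -1, x = 1
row 2 ring = −(20/46)·(-1) = 10/23
totals (row 1 + row 2): sun 1 + (-1) = 0, ring 1 + 10/23 = 33/23, arm 1 + 0 = 1
asked cell (row1, arm) = 1

row1: w_G1=1 w_G3=1 w_R=1
row2: w_G1=-1 w_G3=10/23 w_R=0
total: w_G1=0 w_G3=33/23 w_R=1
asked value: 1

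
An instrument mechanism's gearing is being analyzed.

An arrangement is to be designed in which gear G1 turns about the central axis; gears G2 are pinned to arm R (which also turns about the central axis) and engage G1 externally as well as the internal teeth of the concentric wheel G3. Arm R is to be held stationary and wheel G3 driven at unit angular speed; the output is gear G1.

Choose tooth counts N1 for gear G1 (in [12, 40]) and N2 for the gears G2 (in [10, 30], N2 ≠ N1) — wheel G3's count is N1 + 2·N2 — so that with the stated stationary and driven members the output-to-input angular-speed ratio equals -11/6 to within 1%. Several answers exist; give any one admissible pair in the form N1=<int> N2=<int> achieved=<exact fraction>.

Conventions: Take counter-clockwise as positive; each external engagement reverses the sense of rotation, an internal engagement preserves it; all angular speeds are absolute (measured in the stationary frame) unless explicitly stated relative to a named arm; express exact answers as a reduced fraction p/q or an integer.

N1=24 N2=10 achieved=-11/6

topology: planetary set — design target -11/6, arm = carrier (Willis)
Willis with ω_arm = 0: ω_sun/ω_ring = −N3/N1; set equal to -11/6  ⇒  N3/N1 = −(-11/6) = 11/6
N3 = N1 + 2·N2  ⇒  N2/N1 = (N3/N1 − 1)/2 = (11/6 − 1)/2 = 5/12
smallest multiple with N1 ≥ 12 and N2 ≥ 10: k = 2  ⇒  N1 = 2·12 = 24, N2 = 2·5 = 10 (N1 ≤ 40, N2 ≤ 30, N2 ≠ N1 ✓), N3 = 24 + 2·10 = 44
check: −N3/N1 with N1 = 24, N3 = 44 gives -11/6; |achieved − target| = 0 ≤ 11/600 ✓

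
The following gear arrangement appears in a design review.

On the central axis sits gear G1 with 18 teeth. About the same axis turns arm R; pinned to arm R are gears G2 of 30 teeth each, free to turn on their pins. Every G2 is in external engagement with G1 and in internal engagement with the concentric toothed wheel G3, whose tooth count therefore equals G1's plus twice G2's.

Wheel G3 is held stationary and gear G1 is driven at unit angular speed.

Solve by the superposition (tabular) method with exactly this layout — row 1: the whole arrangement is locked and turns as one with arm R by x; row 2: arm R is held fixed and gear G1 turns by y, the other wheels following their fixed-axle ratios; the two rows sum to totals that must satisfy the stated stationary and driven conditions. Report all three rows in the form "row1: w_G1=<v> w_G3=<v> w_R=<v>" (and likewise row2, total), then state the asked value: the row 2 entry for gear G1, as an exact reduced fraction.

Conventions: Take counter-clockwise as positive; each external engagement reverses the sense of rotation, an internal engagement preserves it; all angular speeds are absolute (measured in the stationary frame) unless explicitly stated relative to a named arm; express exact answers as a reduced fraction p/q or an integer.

row1: w_G1=3/16 w_G3=3/16 w_R=3/16
row2: w_G1=13/16 w_G3=-3/16 w_R=0
total: w_G1=1 w_G3=0 w_R=3/16
asked value: 13/16

planetary set (18T centre, 30T on arm, 78T internal) — Willis relation
row 1: whole set turns with the arm by x
row 2 — arm fixed, fixed-axis ratios: sun y, ring −(18/78)·y, arm 0
boundary: total ω_ring = x − (18/78)·y = 0 and total ω_sun = x + y = 1  ⇒  y = 13/16, x = 3/16
row 2 ring = −(18/78)·13/16 = -3/16
totals (row 1 + row 2): sun 3/16 + 13/16 = 1, ring 3/16 + (-3/16) = 0, arm 3/16 + 0 = 3/16
asked cell (row2, sun) = 13/16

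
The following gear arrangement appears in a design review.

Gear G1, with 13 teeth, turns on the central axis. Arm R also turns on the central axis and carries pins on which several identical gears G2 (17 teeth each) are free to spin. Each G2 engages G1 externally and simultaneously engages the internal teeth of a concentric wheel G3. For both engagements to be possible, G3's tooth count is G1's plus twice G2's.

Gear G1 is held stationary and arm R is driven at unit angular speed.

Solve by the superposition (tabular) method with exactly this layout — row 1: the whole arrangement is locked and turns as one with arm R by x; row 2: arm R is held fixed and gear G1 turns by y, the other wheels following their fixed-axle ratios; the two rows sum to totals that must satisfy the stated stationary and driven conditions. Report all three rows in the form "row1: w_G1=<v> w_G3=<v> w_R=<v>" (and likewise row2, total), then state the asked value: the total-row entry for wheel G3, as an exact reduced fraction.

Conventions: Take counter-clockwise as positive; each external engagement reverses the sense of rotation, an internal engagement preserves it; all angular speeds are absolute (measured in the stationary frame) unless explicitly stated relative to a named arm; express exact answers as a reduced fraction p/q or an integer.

class = planetary set [G3 = 13+2·17 = 47; Willis about the carrier]
superposition row 1 [locked train]: every member turns x
row 2: sun turns y, ring = −(13/47)·y, arm 0
boundary: total ω_sun = x + y = 0 and total ω_arm = x = 1  ⇒  y = -1, x = 1
row 2 ring = −(13/47)·(-1) = 13/47
totals (row 1 + row 2): sun 1 + (-1) = 0, ring 1 + 13/47 = 60/47, arm 1 + 0 = 1
asked cell (total, ring) = 60/47

row1: w_G1=1 w_G3=1 w_R=1
row2: w_G1=-1 w_G3=13/47 w_R=0
total: w_G1=0 w_G3=60/47 w_R=1
asked value: 60/47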